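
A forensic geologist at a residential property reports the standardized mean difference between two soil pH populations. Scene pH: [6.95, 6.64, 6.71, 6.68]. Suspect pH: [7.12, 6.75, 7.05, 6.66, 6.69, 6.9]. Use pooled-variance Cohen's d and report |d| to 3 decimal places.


Pooled-variance Cohen's d for soil pH comparison:
Scene mean = 26.98 / 4 = 6.745
Suspect mean = 41.17 / 6 = 6.861667
Scene sample variance s_s^2 = 0.0195
Suspect sample variance s_c^2 = 0.037257
Pooled variance = ((n_s-1)*s_s^2 + (n_c-1)*s_c^2) / (n_s + n_c - 2) = 0.030598
Pooled SD = sqrt(0.030598) = 0.174923
Mean difference = -0.116667
|d| = |-0.116667| / 0.174923 = 0.667

0.667


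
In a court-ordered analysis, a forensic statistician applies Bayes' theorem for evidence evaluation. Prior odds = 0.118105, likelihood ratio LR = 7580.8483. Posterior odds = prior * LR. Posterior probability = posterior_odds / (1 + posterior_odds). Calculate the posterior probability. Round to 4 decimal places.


Bayesian evidence evaluation:
Posterior odds = prior_odds * LR = 0.118105 * 7580.8483 = 895.3361
Posterior probability = posterior_odds / (1 + posterior_odds)
= 895.3361 / (1 + 895.3361)
= 895.3361 / 896.3361
= 0.9989

0.9989


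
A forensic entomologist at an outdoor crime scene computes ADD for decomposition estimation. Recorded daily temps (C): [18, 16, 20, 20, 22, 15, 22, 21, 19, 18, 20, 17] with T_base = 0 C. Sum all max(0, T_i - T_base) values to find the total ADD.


Computing ADD day by day:
Day 1: max(0, 18 - 0) = 18
Day 2: max(0, 16 - 0) = 16
Day 3: max(0, 20 - 0) = 20
Day 4: max(0, 20 - 0) = 20
Day 5: max(0, 22 - 0) = 22
Day 6: max(0, 15 - 0) = 15
Day 7: max(0, 22 - 0) = 22
Day 8: max(0, 21 - 0) = 21
Day 9: max(0, 19 - 0) = 19
Day 10: max(0, 18 - 0) = 18
Day 11: max(0, 20 - 0) = 20
Day 12: max(0, 17 - 0) = 17
Total ADD = 228

228


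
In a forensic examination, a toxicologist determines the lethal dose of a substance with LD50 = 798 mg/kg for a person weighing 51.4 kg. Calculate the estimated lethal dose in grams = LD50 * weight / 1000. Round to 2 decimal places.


Lethal dose calculation:
Lethal dose = LD50 * body_weight / 1000
= 798 * 51.4 / 1000
= 41017.2 / 1000
= 41.02 g

41.02


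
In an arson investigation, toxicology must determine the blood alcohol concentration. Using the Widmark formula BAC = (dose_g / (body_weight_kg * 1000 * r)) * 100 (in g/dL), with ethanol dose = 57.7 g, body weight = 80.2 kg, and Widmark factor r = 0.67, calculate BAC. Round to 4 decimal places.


Applying the Widmark formula:
BAC = (dose_g / (body_wt * 1000 * r)) * 100
Denominator = 80.2 * 1000 * 0.67 = 53734
BAC = (57.7 / 53734) * 100
BAC = 0.1074 g/dL

0.1074


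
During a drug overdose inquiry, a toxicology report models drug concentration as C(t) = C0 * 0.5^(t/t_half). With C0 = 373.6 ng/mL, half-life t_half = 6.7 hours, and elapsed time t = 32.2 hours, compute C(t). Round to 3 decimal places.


Drug concentration decay:
Number of half-lives = t / t_half = 32.2 / 6.7 = 4.80597
Decay factor = 0.5^4.80597 = 0.03574859
C(t) = 373.6 * 0.03574859 = 13.356 ng/mL

13.356


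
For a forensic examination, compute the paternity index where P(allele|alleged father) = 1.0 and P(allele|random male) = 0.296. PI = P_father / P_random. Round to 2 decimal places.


Paternity Index calculation:
PI = P(allele|father) / P(allele|random)
PI = 1.0 / 0.296
PI = 3.38

3.38


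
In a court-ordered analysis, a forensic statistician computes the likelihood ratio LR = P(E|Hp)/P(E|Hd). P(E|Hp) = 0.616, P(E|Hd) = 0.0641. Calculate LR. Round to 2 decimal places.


Likelihood ratio calculation:
LR = P(E|Hp) / P(E|Hd)
LR = 0.616 / 0.0641
LR = 9.61

9.61


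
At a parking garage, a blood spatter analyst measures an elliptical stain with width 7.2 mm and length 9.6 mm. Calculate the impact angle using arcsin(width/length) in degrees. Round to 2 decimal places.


Blood spatter impact angle calculation:
width / length = 7.2 / 9.6 = 0.75
angle = arcsin(0.75)
angle = 48.59 degrees

48.59


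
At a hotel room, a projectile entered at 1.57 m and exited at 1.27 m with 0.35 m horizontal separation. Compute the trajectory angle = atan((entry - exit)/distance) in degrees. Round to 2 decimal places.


Bullet trajectory angle:
Height difference = 1.57 - 1.27 = 0.3 m
angle = atan(0.3 / 0.35)
angle = atan(0.857143)
angle = 40.60 degrees

40.60


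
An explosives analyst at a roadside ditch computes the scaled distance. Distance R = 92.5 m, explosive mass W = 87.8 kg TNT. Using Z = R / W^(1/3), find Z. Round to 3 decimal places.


Scaled distance calculation:
W^(1/3) = 87.8^(1/3) = 4.444588
Z = R / W^(1/3) = 92.5 / 4.444588
Z = 20.812 m/kg^(1/3)

20.812


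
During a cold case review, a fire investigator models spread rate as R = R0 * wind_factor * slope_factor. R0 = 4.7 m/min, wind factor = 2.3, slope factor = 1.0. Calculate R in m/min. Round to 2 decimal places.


Fire spread rate calculation:
R = R0 * wind_factor * slope_factor
= 4.7 * 2.3 * 1.0
= 10.81 * 1.0
= 10.81 m/min

10.81


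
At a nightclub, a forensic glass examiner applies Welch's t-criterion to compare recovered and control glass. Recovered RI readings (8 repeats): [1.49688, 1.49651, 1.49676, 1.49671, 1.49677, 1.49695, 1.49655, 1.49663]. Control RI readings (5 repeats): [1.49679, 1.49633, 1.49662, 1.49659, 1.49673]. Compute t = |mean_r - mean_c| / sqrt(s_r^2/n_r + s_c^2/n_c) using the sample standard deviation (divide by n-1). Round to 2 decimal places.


Welch's t-criterion for glass RI comparison:
Recovered mean = sum / n_r = 11.97376 / 8 = 1.49672
Control mean = sum / n_c = 7.48306 / 5 = 1.496612
Recovered sample variance s_r^2 = 2.34e-08
Control sample variance s_c^2 = 3.142e-08
Welch SE (unpooled) = sqrt(s_r^2/n_r + s_c^2/n_c) = sqrt(2.925e-09 + 6.284e-09) = sqrt(9.209e-09) = 9.59635e-05
|mean_r - mean_c| = 0.000108
t = 0.000108 / 9.59635e-05 = 1.13

1.13


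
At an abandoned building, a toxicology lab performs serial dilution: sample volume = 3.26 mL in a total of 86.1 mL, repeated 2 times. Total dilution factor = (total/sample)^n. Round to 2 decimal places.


Dilution factor calculation:
Single dilution = V_total / V_sample = 86.1 / 3.26 ≈ 26.411043
Number of dilutions = 2
Total DF = (86.1 / 3.26)^2 (full precision, rounded at the end) = 697.54

697.54


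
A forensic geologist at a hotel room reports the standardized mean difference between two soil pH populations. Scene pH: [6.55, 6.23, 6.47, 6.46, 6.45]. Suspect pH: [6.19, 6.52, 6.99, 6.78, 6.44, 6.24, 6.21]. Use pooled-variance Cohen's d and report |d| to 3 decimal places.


Pooled-variance Cohen's d for soil pH comparison:
Scene mean = 32.16 / 5 = 6.432
Suspect mean = 45.37 / 7 = 6.481429
Scene sample variance s_s^2 = 0.01432
Suspect sample variance s_c^2 = 0.094648
Pooled variance = ((n_s-1)*s_s^2 + (n_c-1)*s_c^2) / (n_s + n_c - 2) = 0.062517
Pooled SD = sqrt(0.062517) = 0.250034
Mean difference = -0.049429
|d| = |-0.049429| / 0.250034 = 0.198

0.198


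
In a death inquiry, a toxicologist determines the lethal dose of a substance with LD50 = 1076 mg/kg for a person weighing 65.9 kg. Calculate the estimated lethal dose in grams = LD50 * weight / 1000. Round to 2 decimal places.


Lethal dose calculation:
Lethal dose = LD50 * body_weight / 1000
= 1076 * 65.9 / 1000
= 70908.4 / 1000
= 70.91 g

70.91


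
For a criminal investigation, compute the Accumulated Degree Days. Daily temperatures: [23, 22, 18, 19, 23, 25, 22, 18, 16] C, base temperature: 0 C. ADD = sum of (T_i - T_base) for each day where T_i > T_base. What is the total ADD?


Computing ADD day by day:
Day 1: max(0, 23 - 0) = 23
Day 2: max(0, 22 - 0) = 22
Day 3: max(0, 18 - 0) = 18
Day 4: max(0, 19 - 0) = 19
Day 5: max(0, 23 - 0) = 23
Day 6: max(0, 25 - 0) = 25
Day 7: max(0, 22 - 0) = 22
Day 8: max(0, 18 - 0) = 18
Day 9: max(0, 16 - 0) = 16
Total ADD = 186

186


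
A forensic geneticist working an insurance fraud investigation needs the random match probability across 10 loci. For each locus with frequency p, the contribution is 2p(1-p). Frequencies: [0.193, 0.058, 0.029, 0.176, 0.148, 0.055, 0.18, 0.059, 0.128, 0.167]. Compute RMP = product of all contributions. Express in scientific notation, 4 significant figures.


Computing RMP for 10 loci:
Locus 1: 2 * 0.193 * 0.807 = 0.311502
Locus 2: 2 * 0.058 * 0.942 = 0.109272
Locus 3: 2 * 0.029 * 0.971 = 0.056318
Locus 4: 2 * 0.176 * 0.824 = 0.290048
Locus 5: 2 * 0.148 * 0.852 = 0.252192
Locus 6: 2 * 0.055 * 0.945 = 0.10395
Locus 7: 2 * 0.18 * 0.82 = 0.2952
Locus 8: 2 * 0.059 * 0.941 = 0.111038
Locus 9: 2 * 0.128 * 0.872 = 0.223232
Locus 10: 2 * 0.167 * 0.833 = 0.278222
RMP = 2.967e-08

2.967e-08


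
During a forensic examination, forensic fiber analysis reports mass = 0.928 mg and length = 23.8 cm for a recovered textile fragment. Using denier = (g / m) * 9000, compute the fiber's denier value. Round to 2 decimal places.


Denier calculation:
Mass in grams = 0.928 mg / 1000 = 0.000928 g
Length in meters = 23.8 cm / 100 = 0.238 m
Linear density = mass / length = 0.000928 / 0.238 = 0.00389916 g/m
Denier = (g/m) * 9000 = 0.00389916 * 9000 = 35.09

35.09


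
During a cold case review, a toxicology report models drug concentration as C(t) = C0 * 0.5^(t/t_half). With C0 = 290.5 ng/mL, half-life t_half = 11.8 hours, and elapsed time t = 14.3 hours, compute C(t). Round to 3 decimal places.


Drug concentration decay:
Number of half-lives = t / t_half = 14.3 / 11.8 = 1.211864
Decay factor = 0.5^1.211864 = 0.43171047
C(t) = 290.5 * 0.43171047 = 125.412 ng/mL

125.412


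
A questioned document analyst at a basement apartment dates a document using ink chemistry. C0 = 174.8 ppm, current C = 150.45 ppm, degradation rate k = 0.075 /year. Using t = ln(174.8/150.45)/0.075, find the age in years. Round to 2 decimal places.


Document age estimation:
C0/C = 174.8 / 150.45 = 1.161848
ln(C0/C) = 0.150012
t = 0.150012 / 0.075 = 2.00 years

2.00


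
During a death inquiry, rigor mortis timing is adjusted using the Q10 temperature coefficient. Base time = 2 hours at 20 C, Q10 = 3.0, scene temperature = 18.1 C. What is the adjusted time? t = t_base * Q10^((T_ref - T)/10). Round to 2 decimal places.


Rigor mortis time adjustment:
Exponent = (T_ref - T_actual) / 10 = (20 - 18.1) / 10 = 0.19
Q10 factor = 3.0^0.19 = 1.23212
t_adjusted = 2 * 1.23212 = 2.46 hours

2.46


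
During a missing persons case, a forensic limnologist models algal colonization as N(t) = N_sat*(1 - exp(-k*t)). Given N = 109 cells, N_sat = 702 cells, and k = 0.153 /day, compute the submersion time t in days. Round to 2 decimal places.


PMSI from diatom colonization curve:
N / N_sat = 109 / 702 = 0.155271
1 - N/N_sat = 0.844729
ln(1 - N/N_sat) = -0.168739
t = -ln(1 - N/N_sat) / k = -(-0.168739) / 0.153 = 1.10 days

1.10


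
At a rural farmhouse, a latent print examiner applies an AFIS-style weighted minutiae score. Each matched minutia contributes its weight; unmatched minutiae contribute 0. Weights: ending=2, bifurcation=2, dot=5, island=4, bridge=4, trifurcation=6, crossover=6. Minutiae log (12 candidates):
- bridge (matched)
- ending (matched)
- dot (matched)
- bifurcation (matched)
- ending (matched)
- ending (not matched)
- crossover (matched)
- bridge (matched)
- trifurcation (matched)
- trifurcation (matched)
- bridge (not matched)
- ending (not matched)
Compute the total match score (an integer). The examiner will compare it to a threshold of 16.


Weighted minutiae match score:
  bridge: matched, +4 (running total 4)
  ending: matched, +2 (running total 6)
  dot: matched, +5 (running total 11)
  bifurcation: matched, +2 (running total 13)
  ending: matched, +2 (running total 15)
  ending: not matched, +0
  crossover: matched, +6 (running total 21)
  bridge: matched, +4 (running total 25)
  trifurcation: matched, +6 (running total 31)
  trifurcation: matched, +6 (running total 37)
  bridge: not matched, +0
  ending: not matched, +0
Total score = 37
Threshold = 16; verdict = identification

37


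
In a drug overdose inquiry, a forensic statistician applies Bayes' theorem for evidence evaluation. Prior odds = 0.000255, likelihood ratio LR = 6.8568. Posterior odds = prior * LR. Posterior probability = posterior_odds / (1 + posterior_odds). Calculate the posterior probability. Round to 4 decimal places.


Bayesian evidence evaluation:
Posterior odds = prior_odds * LR = 0.000255 * 6.8568 = 0.001748484
Posterior probability = posterior_odds / (1 + posterior_odds)
= 0.001748484 / (1 + 0.001748484)
= 0.001748484 / 1.001748484
= 0.0017

0.0017


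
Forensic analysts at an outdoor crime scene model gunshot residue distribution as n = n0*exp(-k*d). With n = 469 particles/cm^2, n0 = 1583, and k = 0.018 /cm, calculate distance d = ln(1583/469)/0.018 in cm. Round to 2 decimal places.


GSR distance calculation:
n0/n = 1583 / 469 = 3.375267
ln(n0/n) = 1.216474
d = 1.216474 / 0.018 = 67.58 cm

67.58


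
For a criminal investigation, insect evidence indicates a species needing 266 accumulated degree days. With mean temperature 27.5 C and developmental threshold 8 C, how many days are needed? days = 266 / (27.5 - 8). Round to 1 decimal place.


Insect development time:
Effective temperature = avg_temp - T_base = 27.5 - 8 = 19.5 C
Days = ADD / effective_temp = 266 / 19.5 = 13.6 days

13.6


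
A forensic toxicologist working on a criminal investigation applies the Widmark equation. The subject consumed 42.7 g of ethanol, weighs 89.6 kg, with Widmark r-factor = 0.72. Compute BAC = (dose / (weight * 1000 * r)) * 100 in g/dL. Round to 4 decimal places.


Applying the Widmark formula:
BAC = (dose_g / (body_wt * 1000 * r)) * 100
Denominator = 89.6 * 1000 * 0.72 = 64512
BAC = (42.7 / 64512) * 100
BAC = 0.0662 g/dL

0.0662


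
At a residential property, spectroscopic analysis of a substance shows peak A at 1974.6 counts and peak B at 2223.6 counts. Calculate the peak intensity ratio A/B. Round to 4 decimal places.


Spectral peak ratio:
Peak A = 1974.6 counts
Peak B = 2223.6 counts
Ratio = 1974.6 / 2223.6 = 0.8880

0.8880


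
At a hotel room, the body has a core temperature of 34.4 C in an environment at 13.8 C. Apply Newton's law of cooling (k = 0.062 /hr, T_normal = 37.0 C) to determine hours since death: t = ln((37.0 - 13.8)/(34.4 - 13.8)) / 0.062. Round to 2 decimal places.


Using Newton's law of cooling:
t = ln((T_normal - T_ambient) / (T_body - T_ambient)) / k
T_normal - T_ambient = 23.2
T_body - T_ambient = 20.6
Ratio = 1.126214
ln(ratio) = 0.118862
t = 0.118862 / 0.062 = 1.92 hours

1.92


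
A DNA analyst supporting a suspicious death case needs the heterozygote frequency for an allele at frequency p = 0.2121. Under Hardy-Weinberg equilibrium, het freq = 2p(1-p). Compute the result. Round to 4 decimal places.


Hardy-Weinberg heterozygote frequency:
q = 1 - p = 1 - 0.2121 = 0.7879
2pq = 2 * 0.2121 * 0.7879 = 0.3342

0.3342


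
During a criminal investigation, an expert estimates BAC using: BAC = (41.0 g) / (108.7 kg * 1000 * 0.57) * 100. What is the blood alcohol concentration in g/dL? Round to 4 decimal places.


Applying the Widmark formula:
BAC = (dose_g / (body_wt * 1000 * r)) * 100
Denominator = 108.7 * 1000 * 0.57 = 61959
BAC = (41.0 / 61959) * 100
BAC = 0.0662 g/dL

0.0662


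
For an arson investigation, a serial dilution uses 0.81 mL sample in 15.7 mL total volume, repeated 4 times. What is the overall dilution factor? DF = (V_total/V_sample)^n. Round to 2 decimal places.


Dilution factor calculation:
Single dilution = V_total / V_sample = 15.7 / 0.81 ≈ 19.382716
Number of dilutions = 4
Total DF = (15.7 / 0.81)^4 (full precision, rounded at the end) = 141142.74

141142.74


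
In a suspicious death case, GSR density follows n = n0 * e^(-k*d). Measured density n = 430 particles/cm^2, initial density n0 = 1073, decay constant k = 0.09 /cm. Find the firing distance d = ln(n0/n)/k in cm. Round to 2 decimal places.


GSR distance calculation:
n0/n = 1073 / 430 = 2.495349
ln(n0/n) = 0.914429
d = 0.914429 / 0.09 = 10.16 cm

10.16


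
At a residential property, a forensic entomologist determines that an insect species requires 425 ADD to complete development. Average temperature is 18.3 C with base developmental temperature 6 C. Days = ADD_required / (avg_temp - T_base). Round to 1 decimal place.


Insect development time:
Effective temperature = avg_temp - T_base = 18.3 - 6 = 12.3 C
Days = ADD / effective_temp = 425 / 12.3 = 34.6 days

34.6


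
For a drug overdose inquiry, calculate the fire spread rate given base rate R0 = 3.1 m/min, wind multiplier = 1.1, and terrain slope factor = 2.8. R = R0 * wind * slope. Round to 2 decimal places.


Fire spread rate calculation:
R = R0 * wind_factor * slope_factor
= 3.1 * 1.1 * 2.8
= 3.41 * 2.8
= 9.55 m/min

9.55


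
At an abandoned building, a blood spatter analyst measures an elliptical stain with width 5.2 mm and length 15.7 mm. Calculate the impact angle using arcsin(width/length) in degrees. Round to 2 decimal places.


Blood spatter impact angle calculation:
width / length = 5.2 / 15.7 = 0.33121
angle = arcsin(0.33121)
angle = 19.34 degrees

19.34


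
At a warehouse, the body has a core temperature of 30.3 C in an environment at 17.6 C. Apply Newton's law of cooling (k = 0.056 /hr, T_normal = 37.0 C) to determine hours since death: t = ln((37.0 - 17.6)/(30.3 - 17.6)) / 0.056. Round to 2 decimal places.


Using Newton's law of cooling:
t = ln((T_normal - T_ambient) / (T_body - T_ambient)) / k
T_normal - T_ambient = 19.4
T_body - T_ambient = 12.7
Ratio = 1.527559
ln(ratio) = 0.423671
t = 0.423671 / 0.056 = 7.57 hours

7.57


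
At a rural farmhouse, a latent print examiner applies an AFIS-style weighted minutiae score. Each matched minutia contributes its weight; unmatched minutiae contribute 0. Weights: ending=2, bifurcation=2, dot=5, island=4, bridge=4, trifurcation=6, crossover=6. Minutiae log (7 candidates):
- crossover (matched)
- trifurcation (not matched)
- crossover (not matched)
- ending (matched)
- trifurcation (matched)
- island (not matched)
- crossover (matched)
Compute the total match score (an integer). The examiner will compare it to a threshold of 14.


Weighted minutiae match score:
  crossover: matched, +6 (running total 6)
  trifurcation: not matched, +0
  crossover: not matched, +0
  ending: matched, +2 (running total 8)
  trifurcation: matched, +6 (running total 14)
  island: not matched, +0
  crossover: matched, +6 (running total 20)
Total score = 20
Threshold = 14; verdict = identification

20


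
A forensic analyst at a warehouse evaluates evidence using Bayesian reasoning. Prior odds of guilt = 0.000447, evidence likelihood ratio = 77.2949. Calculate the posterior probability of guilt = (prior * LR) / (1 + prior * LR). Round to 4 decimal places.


Bayesian evidence evaluation:
Posterior odds = prior_odds * LR = 0.000447 * 77.2949 = 0.03455082
Posterior probability = posterior_odds / (1 + posterior_odds)
= 0.03455082 / (1 + 0.03455082)
= 0.03455082 / 1.03455082
= 0.0334

0.0334


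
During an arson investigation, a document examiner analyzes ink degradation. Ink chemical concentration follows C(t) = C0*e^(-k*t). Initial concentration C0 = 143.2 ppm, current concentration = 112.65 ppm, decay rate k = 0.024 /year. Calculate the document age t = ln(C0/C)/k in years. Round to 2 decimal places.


Document age estimation:
C0/C = 143.2 / 112.65 = 1.271194
ln(C0/C) = 0.239957
t = 0.239957 / 0.024 = 10.00 years

10.00


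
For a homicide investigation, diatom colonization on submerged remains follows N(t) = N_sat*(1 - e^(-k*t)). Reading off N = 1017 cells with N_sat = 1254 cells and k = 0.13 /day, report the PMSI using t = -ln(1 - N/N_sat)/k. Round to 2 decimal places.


PMSI from diatom colonization curve:
N / N_sat = 1017 / 1254 = 0.811005
1 - N/N_sat = 0.188995
ln(1 - N/N_sat) = -1.666035
t = -ln(1 - N/N_sat) / k = -(-1.666035) / 0.13 = 12.82 days

12.82


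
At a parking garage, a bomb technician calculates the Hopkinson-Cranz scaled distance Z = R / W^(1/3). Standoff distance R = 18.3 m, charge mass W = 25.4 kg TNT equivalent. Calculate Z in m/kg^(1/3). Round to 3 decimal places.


Scaled distance calculation:
W^(1/3) = 25.4^(1/3) = 2.93953
Z = R / W^(1/3) = 18.3 / 2.93953
Z = 6.225 m/kg^(1/3)

6.225


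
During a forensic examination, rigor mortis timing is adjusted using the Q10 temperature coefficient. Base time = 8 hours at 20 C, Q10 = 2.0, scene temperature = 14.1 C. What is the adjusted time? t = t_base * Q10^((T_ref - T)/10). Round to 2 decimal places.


Rigor mortis time adjustment:
Exponent = (T_ref - T_actual) / 10 = (20 - 14.1) / 10 = 0.59
Q10 factor = 2.0^0.59 = 1.50525
t_adjusted = 8 * 1.50525 = 12.04 hours

12.04


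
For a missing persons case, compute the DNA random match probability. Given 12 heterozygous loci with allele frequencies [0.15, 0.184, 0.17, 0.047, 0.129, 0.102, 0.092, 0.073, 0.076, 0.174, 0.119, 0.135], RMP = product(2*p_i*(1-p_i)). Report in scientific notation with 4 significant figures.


Computing RMP for 12 loci:
Locus 1: 2 * 0.15 * 0.85 = 0.255
Locus 2: 2 * 0.184 * 0.816 = 0.300288
Locus 3: 2 * 0.17 * 0.83 = 0.2822
Locus 4: 2 * 0.047 * 0.953 = 0.089582
Locus 5: 2 * 0.129 * 0.871 = 0.224718
Locus 6: 2 * 0.102 * 0.898 = 0.183192
Locus 7: 2 * 0.092 * 0.908 = 0.167072
Locus 8: 2 * 0.073 * 0.927 = 0.135342
Locus 9: 2 * 0.076 * 0.924 = 0.140448
Locus 10: 2 * 0.174 * 0.826 = 0.287448
Locus 11: 2 * 0.119 * 0.881 = 0.209678
Locus 12: 2 * 0.135 * 0.865 = 0.23355
RMP = 3.562e-09

3.562e-09


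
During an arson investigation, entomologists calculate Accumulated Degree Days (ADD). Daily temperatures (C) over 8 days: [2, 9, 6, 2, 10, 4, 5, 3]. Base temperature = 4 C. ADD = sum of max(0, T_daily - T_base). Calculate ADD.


Computing ADD day by day:
Day 1: max(0, 2 - 4) = 0
Day 2: max(0, 9 - 4) = 5
Day 3: max(0, 6 - 4) = 2
Day 4: max(0, 2 - 4) = 0
Day 5: max(0, 10 - 4) = 6
Day 6: max(0, 4 - 4) = 0
Day 7: max(0, 5 - 4) = 1
Day 8: max(0, 3 - 4) = 0
Total ADD = 14

14


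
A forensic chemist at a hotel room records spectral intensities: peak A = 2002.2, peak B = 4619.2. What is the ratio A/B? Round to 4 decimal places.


Spectral peak ratio:
Peak A = 2002.2 counts
Peak B = 4619.2 counts
Ratio = 2002.2 / 4619.2 = 0.4335

0.4335


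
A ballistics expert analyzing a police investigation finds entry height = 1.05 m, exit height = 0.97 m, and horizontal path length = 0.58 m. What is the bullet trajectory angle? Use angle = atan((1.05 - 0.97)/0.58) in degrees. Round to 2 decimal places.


Bullet trajectory angle:
Height difference = 1.05 - 0.97 = 0.08 m
angle = atan(0.08 / 0.58)
angle = atan(0.137931)
angle = 7.85 degrees

7.85


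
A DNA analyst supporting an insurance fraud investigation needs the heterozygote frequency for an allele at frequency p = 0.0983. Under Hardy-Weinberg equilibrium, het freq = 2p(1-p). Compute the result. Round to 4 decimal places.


Hardy-Weinberg heterozygote frequency:
q = 1 - p = 1 - 0.0983 = 0.9017
2pq = 2 * 0.0983 * 0.9017 = 0.1773

0.1773


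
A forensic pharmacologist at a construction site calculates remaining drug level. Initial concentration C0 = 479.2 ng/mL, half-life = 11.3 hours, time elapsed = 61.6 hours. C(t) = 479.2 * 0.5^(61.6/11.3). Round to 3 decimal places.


Drug concentration decay:
Number of half-lives = t / t_half = 61.6 / 11.3 = 5.451327
Decay factor = 0.5^5.451327 = 0.02285531
C(t) = 479.2 * 0.02285531 = 10.952 ng/mL

10.952


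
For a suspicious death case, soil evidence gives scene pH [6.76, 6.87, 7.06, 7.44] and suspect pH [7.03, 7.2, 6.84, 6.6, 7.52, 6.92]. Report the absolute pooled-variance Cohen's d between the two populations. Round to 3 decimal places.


Pooled-variance Cohen's d for soil pH comparison:
Scene mean = 28.13 / 4 = 7.0325
Suspect mean = 42.11 / 6 = 7.018333
Scene sample variance s_s^2 = 0.089158
Suspect sample variance s_c^2 = 0.100257
Pooled variance = ((n_s-1)*s_s^2 + (n_c-1)*s_c^2) / (n_s + n_c - 2) = 0.096095
Pooled SD = sqrt(0.096095) = 0.309992
Mean difference = 0.014167
|d| = |0.014167| / 0.309992 = 0.046

0.046


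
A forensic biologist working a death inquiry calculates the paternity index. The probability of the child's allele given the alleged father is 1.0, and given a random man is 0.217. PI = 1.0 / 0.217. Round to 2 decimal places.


Paternity Index calculation:
PI = P(allele|father) / P(allele|random)
PI = 1.0 / 0.217
PI = 4.61

4.61


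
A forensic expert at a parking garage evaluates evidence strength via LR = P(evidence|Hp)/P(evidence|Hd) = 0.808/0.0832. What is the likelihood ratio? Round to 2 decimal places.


Likelihood ratio calculation:
LR = P(E|Hp) / P(E|Hd)
LR = 0.808 / 0.0832
LR = 9.71

9.71


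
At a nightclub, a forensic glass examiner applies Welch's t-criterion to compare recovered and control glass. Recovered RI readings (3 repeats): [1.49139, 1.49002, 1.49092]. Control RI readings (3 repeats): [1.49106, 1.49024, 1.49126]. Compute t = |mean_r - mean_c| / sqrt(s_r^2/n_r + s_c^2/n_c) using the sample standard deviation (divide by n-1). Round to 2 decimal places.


Welch's t-criterion for glass RI comparison:
Recovered mean = sum / n_r = 4.47233 / 3 = 1.4907767
Control mean = sum / n_c = 4.47256 / 3 = 1.4908533
Recovered sample variance s_r^2 = 4.84633e-07
Control sample variance s_c^2 = 2.92133e-07
Welch SE (unpooled) = sqrt(s_r^2/n_r + s_c^2/n_c) = sqrt(1.61544e-07 + 9.73778e-08) = sqrt(2.58922e-07) = 0.000508844
|mean_r - mean_c| = 7.66667e-05
t = 7.66667e-05 / 0.000508844 = 0.15

0.15


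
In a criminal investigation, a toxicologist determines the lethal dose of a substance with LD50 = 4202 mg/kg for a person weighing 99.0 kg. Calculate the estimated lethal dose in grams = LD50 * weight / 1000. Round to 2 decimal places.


Lethal dose calculation:
Lethal dose = LD50 * body_weight / 1000
= 4202 * 99.0 / 1000
= 415998 / 1000
= 416.00 g

416.00


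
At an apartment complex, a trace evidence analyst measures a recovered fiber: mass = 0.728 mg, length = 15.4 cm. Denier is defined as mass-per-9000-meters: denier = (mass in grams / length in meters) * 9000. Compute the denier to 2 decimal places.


Denier calculation:
Mass in grams = 0.728 mg / 1000 = 0.000728 g
Length in meters = 15.4 cm / 100 = 0.154 m
Linear density = mass / length = 0.000728 / 0.154 = 0.00472727 g/m
Denier = (g/m) * 9000 = 0.00472727 * 9000 = 42.55

42.55


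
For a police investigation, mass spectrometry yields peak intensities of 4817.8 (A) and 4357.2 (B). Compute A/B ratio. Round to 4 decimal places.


Spectral peak ratio:
Peak A = 4817.8 counts
Peak B = 4357.2 counts
Ratio = 4817.8 / 4357.2 = 1.1057

1.1057


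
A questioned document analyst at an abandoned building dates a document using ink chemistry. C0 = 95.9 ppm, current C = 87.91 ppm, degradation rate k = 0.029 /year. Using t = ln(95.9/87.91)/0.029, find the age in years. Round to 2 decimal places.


Document age estimation:
C0/C = 95.9 / 87.91 = 1.090888
ln(C0/C) = 0.086992
t = 0.086992 / 0.029 = 3.00 years

3.00


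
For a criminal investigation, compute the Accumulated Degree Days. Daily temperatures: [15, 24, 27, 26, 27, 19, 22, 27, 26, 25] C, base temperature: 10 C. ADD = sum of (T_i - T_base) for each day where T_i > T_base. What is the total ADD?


Computing ADD day by day:
Day 1: max(0, 15 - 10) = 5
Day 2: max(0, 24 - 10) = 14
Day 3: max(0, 27 - 10) = 17
Day 4: max(0, 26 - 10) = 16
Day 5: max(0, 27 - 10) = 17
Day 6: max(0, 19 - 10) = 9
Day 7: max(0, 22 - 10) = 12
Day 8: max(0, 27 - 10) = 17
Day 9: max(0, 26 - 10) = 16
Day 10: max(0, 25 - 10) = 15
Total ADD = 138

138


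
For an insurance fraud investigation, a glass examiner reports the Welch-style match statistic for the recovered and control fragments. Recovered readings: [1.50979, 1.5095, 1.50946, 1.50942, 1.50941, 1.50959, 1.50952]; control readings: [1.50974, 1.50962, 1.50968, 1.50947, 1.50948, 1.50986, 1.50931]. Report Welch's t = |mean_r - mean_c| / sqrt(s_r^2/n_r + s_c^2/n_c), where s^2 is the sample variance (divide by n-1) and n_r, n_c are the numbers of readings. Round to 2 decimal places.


Welch's t-criterion for glass RI comparison:
Recovered mean = sum / n_r = 10.56669 / 7 = 1.5095271
Control mean = sum / n_c = 10.56716 / 7 = 1.5095943
Recovered sample variance s_r^2 = 1.72571e-08
Control sample variance s_c^2 = 3.48619e-08
Welch SE (unpooled) = sqrt(s_r^2/n_r + s_c^2/n_c) = sqrt(2.46531e-09 + 4.98027e-09) = sqrt(7.44558e-09) = 8.62878e-05
|mean_r - mean_c| = 6.71429e-05
t = 6.71429e-05 / 8.62878e-05 = 0.78

0.78


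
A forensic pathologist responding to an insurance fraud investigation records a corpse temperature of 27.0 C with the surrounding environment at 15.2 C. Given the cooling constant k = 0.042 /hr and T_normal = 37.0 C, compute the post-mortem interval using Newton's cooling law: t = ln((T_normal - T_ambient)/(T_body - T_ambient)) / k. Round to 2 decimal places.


Using Newton's law of cooling:
t = ln((T_normal - T_ambient) / (T_body - T_ambient)) / k
T_normal - T_ambient = 21.8
T_body - T_ambient = 11.8
Ratio = 1.847458
ln(ratio) = 0.613811
t = 0.613811 / 0.042 = 14.61 hours

14.61


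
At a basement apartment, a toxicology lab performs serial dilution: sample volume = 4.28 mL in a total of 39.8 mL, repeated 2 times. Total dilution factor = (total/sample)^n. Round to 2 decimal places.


Dilution factor calculation:
Single dilution = V_total / V_sample = 39.8 / 4.28 ≈ 9.299065
Number of dilutions = 2
Total DF = (39.8 / 4.28)^2 (full precision, rounded at the end) = 86.47

86.47


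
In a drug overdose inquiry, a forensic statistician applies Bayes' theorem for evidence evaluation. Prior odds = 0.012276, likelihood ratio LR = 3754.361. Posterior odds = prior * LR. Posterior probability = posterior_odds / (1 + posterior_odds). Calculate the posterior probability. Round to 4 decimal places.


Bayesian evidence evaluation:
Posterior odds = prior_odds * LR = 0.012276 * 3754.361 = 46.08854
Posterior probability = posterior_odds / (1 + posterior_odds)
= 46.08854 / (1 + 46.08854)
= 46.08854 / 47.08854
= 0.9788

0.9788


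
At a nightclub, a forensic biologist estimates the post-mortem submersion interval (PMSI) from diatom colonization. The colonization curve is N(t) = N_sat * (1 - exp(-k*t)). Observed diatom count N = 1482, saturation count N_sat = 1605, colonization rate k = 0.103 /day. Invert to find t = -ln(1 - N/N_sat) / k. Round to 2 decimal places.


PMSI from diatom colonization curve:
N / N_sat = 1482 / 1605 = 0.923364
1 - N/N_sat = 0.076636
ln(1 - N/N_sat) = -2.568688
t = -ln(1 - N/N_sat) / k = -(-2.568688) / 0.103 = 24.94 days

24.94


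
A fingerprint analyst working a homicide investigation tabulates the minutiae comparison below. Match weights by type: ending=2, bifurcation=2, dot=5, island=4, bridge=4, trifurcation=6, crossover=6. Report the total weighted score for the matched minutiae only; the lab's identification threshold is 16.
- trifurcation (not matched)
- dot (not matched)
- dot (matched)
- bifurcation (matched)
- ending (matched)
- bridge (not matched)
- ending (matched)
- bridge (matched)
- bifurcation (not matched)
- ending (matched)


Weighted minutiae match score:
  trifurcation: not matched, +0
  dot: not matched, +0
  dot: matched, +5 (running total 5)
  bifurcation: matched, +2 (running total 7)
  ending: matched, +2 (running total 9)
  bridge: not matched, +0
  ending: matched, +2 (running total 11)
  bridge: matched, +4 (running total 15)
  bifurcation: not matched, +0
  ending: matched, +2 (running total 17)
Total score = 17
Threshold = 16; verdict = identification

17


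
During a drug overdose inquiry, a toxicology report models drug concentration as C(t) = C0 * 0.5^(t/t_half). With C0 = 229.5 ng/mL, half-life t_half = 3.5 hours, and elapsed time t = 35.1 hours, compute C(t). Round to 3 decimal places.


Drug concentration decay:
Number of half-lives = t / t_half = 35.1 / 3.5 = 10.028571
Decay factor = 0.5^10.028571 = 0.00095741
C(t) = 229.5 * 0.00095741 = 0.220 ng/mL

0.220


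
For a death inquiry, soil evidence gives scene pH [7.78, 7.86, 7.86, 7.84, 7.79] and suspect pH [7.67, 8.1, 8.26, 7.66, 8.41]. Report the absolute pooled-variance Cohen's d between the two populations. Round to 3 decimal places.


Pooled-variance Cohen's d for soil pH comparison:
Scene mean = 39.13 / 5 = 7.826
Suspect mean = 40.1 / 5 = 8.02
Scene sample variance s_s^2 = 0.00148
Suspect sample variance s_c^2 = 0.11705
Pooled variance = ((n_s-1)*s_s^2 + (n_c-1)*s_c^2) / (n_s + n_c - 2) = 0.059265
Pooled SD = sqrt(0.059265) = 0.243444
Mean difference = -0.194
|d| = |-0.194| / 0.243444 = 0.797

0.797


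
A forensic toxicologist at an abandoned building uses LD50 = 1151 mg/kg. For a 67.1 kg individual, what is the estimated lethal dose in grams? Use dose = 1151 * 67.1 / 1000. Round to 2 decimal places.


Lethal dose calculation:
Lethal dose = LD50 * body_weight / 1000
= 1151 * 67.1 / 1000
= 77232.1 / 1000
= 77.23 g

77.23


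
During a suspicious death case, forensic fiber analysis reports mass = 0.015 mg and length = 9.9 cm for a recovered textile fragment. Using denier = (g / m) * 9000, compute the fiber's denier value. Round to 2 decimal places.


Denier calculation:
Mass in grams = 0.015 mg / 1000 = 0.000015 g
Length in meters = 9.9 cm / 100 = 0.099 m
Linear density = mass / length = 0.000015 / 0.099 = 0.00015152 g/m
Denier = (g/m) * 9000 = 0.00015152 * 9000 = 1.36

1.36


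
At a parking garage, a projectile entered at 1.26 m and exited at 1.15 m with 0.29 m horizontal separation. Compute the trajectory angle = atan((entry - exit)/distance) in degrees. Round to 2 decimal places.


Bullet trajectory angle:
Height difference = 1.26 - 1.15 = 0.11 m
angle = atan(0.11 / 0.29)
angle = atan(0.37931)
angle = 20.77 degrees

20.77


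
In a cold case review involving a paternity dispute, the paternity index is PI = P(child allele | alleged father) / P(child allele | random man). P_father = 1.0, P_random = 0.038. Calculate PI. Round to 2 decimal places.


Paternity Index calculation:
PI = P(allele|father) / P(allele|random)
PI = 1.0 / 0.038
PI = 26.32

26.32


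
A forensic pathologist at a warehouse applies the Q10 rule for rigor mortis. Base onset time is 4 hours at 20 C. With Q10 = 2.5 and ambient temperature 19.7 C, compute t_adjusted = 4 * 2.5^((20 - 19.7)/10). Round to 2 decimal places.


Rigor mortis time adjustment:
Exponent = (T_ref - T_actual) / 10 = (20 - 19.7) / 10 = 0.03
Q10 factor = 2.5^0.03 = 1.02787
t_adjusted = 4 * 1.02787 = 4.11 hours

4.11


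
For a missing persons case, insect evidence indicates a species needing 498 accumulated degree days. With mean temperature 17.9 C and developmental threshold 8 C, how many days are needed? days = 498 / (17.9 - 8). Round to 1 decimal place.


Insect development time:
Effective temperature = avg_temp - T_base = 17.9 - 8 = 9.9 C
Days = ADD / effective_temp = 498 / 9.9 = 50.3 days

50.3


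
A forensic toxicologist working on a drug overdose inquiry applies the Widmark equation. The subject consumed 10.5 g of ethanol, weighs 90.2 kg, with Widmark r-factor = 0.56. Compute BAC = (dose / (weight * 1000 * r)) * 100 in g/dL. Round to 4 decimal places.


Applying the Widmark formula:
BAC = (dose_g / (body_wt * 1000 * r)) * 100
Denominator = 90.2 * 1000 * 0.56 = 50512
BAC = (10.5 / 50512) * 100
BAC = 0.0208 g/dL

0.0208


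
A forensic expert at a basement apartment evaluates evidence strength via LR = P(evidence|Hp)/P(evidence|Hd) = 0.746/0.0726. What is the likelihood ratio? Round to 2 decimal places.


Likelihood ratio calculation:
LR = P(E|Hp) / P(E|Hd)
LR = 0.746 / 0.0726
LR = 10.28

10.28


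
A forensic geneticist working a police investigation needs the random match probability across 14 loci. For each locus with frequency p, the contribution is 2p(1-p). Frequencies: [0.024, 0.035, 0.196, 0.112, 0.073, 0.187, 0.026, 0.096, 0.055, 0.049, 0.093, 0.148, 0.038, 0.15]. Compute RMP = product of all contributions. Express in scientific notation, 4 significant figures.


Computing RMP for 14 loci:
Locus 1: 2 * 0.024 * 0.976 = 0.046848
Locus 2: 2 * 0.035 * 0.965 = 0.06755
Locus 3: 2 * 0.196 * 0.804 = 0.315168
Locus 4: 2 * 0.112 * 0.888 = 0.198912
Locus 5: 2 * 0.073 * 0.927 = 0.135342
Locus 6: 2 * 0.187 * 0.813 = 0.304062
Locus 7: 2 * 0.026 * 0.974 = 0.050648
Locus 8: 2 * 0.096 * 0.904 = 0.173568
Locus 9: 2 * 0.055 * 0.945 = 0.10395
Locus 10: 2 * 0.049 * 0.951 = 0.093198
Locus 11: 2 * 0.093 * 0.907 = 0.168702
Locus 12: 2 * 0.148 * 0.852 = 0.252192
Locus 13: 2 * 0.038 * 0.962 = 0.073112
Locus 14: 2 * 0.15 * 0.85 = 0.255
RMP = 5.515e-13

5.515e-13


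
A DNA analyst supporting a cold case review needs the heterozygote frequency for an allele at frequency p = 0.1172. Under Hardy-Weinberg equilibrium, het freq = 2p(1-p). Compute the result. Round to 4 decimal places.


Hardy-Weinberg heterozygote frequency:
q = 1 - p = 1 - 0.1172 = 0.8828
2pq = 2 * 0.1172 * 0.8828 = 0.2069

0.2069


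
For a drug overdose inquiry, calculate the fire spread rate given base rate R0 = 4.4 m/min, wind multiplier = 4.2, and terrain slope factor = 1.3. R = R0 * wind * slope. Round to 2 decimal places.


Fire spread rate calculation:
R = R0 * wind_factor * slope_factor
= 4.4 * 4.2 * 1.3
= 18.48 * 1.3
= 24.02 m/min

24.02


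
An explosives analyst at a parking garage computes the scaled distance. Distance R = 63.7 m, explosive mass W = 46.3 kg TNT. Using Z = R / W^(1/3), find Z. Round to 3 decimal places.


Scaled distance calculation:
W^(1/3) = 46.3^(1/3) = 3.59082
Z = R / W^(1/3) = 63.7 / 3.59082
Z = 17.740 m/kg^(1/3)

17.740


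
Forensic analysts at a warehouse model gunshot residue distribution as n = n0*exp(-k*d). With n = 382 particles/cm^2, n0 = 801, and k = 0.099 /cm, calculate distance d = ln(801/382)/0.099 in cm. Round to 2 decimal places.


GSR distance calculation:
n0/n = 801 / 382 = 2.096859
ln(n0/n) = 0.740441
d = 0.740441 / 0.099 = 7.48 cm

7.48


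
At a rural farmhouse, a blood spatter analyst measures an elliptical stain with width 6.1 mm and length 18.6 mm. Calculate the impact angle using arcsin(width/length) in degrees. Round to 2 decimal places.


Blood spatter impact angle calculation:
width / length = 6.1 / 18.6 = 0.327957
angle = arcsin(0.327957)
angle = 19.14 degrees

19.14


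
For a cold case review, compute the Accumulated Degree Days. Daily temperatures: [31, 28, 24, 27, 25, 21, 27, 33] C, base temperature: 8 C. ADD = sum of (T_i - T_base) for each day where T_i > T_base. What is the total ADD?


Computing ADD day by day:
Day 1: max(0, 31 - 8) = 23
Day 2: max(0, 28 - 8) = 20
Day 3: max(0, 24 - 8) = 16
Day 4: max(0, 27 - 8) = 19
Day 5: max(0, 25 - 8) = 17
Day 6: max(0, 21 - 8) = 13
Day 7: max(0, 27 - 8) = 19
Day 8: max(0, 33 - 8) = 25
Total ADD = 152

152


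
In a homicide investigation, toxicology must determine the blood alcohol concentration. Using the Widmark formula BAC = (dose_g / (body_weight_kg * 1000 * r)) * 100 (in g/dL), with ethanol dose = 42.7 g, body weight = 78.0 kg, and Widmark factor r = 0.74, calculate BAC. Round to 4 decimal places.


Applying the Widmark formula:
BAC = (dose_g / (body_wt * 1000 * r)) * 100
Denominator = 78.0 * 1000 * 0.74 = 57720
BAC = (42.7 / 57720) * 100
BAC = 0.0740 g/dL

0.0740


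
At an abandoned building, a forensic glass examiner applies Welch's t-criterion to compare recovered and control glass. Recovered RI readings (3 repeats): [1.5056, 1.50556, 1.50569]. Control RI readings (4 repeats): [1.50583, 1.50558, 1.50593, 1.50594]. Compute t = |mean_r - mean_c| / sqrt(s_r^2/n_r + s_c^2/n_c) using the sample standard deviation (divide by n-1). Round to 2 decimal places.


Welch's t-criterion for glass RI comparison:
Recovered mean = sum / n_r = 4.51685 / 3 = 1.5056167
Control mean = sum / n_c = 6.02328 / 4 = 1.50582
Recovered sample variance s_r^2 = 4.43333e-09
Control sample variance s_c^2 = 2.80667e-08
Welch SE (unpooled) = sqrt(s_r^2/n_r + s_c^2/n_c) = sqrt(1.47778e-09 + 7.01667e-09) = sqrt(8.49445e-09) = 9.21653e-05
|mean_r - mean_c| = 0.000203333
t = 0.000203333 / 9.21653e-05 = 2.21

2.21


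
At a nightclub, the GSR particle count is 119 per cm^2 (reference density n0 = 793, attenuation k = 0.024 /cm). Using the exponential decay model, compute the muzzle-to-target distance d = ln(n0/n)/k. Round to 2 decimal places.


GSR distance calculation:
n0/n = 793 / 119 = 6.663866
ln(n0/n) = 1.8967
d = 1.8967 / 0.024 = 79.03 cm

79.03
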